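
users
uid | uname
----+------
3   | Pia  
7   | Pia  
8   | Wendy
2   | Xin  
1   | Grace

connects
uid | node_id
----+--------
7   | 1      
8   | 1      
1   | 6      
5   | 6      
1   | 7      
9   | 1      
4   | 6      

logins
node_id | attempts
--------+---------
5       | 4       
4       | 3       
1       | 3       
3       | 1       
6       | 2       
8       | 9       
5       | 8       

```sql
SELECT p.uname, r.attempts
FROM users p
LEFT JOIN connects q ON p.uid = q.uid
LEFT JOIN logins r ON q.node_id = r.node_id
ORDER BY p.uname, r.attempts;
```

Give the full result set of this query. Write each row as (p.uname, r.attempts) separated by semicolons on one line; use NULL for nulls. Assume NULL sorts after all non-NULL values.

Step 1 — p LEFT JOIN q on uid → 6 row(s).
Then LEFT JOIN `logins r` on node_id: each of those 6 rows is kept; rows whose q.node_id has no match in r get NULL for r's columns.

(Grace, 2); (Grace, NULL); (Pia, 3); (Pia, NULL); (Wendy, 3); (Xin, NULL)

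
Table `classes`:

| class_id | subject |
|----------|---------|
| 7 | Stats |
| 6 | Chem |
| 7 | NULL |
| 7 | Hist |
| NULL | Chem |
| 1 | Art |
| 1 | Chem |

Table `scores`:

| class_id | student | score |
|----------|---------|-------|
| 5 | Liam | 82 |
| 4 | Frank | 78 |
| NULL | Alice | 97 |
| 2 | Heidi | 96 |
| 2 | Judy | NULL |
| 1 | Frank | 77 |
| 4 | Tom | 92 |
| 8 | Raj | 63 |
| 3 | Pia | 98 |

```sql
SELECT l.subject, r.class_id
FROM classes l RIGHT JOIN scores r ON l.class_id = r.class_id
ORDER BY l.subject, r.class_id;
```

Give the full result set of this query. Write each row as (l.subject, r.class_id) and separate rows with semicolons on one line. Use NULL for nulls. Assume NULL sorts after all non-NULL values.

RIGHT JOIN keeps every row from `scores`; unmatched rows get NULL for `classes`'s columns.
Matching on l.class_id = r.class_id. A NULL in a compared column never satisfies the condition.
Matched pairs: 2; unmatched r rows kept: 8.

(Art, 1); (Chem, 1); (NULL, 2); (NULL, 2); (NULL, 3); (NULL, 4); (NULL, 4); (NULL, 5); (NULL, 8); (NULL, NULL)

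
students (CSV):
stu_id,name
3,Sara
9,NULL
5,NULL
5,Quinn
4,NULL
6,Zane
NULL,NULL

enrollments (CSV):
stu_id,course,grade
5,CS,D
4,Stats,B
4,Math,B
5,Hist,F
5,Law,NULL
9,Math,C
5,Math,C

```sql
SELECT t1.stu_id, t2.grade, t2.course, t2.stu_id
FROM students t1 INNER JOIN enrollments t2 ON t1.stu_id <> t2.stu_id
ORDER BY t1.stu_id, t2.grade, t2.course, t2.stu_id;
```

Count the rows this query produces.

INNER JOIN keeps only pairs where the ON condition holds.
Matching on t1.stu_id <> t2.stu_id. A NULL in a compared column never satisfies the condition.
Matched pairs: 31.
Total: 31 rows.

31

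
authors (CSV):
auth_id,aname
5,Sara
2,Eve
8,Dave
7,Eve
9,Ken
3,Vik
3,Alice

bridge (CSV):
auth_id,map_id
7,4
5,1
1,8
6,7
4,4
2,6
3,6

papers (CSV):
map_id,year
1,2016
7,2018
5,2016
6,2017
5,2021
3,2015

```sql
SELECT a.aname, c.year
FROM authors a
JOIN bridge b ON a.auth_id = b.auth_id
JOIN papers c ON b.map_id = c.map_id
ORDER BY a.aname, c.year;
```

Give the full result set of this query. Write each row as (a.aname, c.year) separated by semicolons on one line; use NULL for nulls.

Step 1 — a INNER JOIN b on auth_id → 5 row(s).
Then INNER JOIN `papers c` on map_id: keep only rows whose b.map_id appears in c.

(Alice, 2017); (Eve, 2017); (Sara, 2016); (Vik, 2017)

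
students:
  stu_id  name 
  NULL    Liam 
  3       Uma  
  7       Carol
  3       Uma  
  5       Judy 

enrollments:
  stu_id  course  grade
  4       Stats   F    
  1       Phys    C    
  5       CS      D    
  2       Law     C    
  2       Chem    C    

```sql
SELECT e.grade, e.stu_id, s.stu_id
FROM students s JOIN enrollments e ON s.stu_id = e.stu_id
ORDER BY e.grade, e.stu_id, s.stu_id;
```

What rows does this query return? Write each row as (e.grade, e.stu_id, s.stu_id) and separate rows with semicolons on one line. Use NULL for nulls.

INNER JOIN keeps only pairs where the ON condition holds.
Matching on s.stu_id = e.stu_id. A NULL in a compared column never satisfies the condition.
- s[0] stu_id=NULL → no match; dropped.
- s[1] stu_id=3 → no match; dropped.
- s[2] stu_id=7 → no match; dropped.
- s[3] stu_id=3 → no match; dropped.
- s[4] stu_id=5 → 1 match(es) in e → 1 row(s).
After projecting and ordering:
e.grade | e.stu_id | s.stu_id
D | 5 | 5

(D, 5, 5)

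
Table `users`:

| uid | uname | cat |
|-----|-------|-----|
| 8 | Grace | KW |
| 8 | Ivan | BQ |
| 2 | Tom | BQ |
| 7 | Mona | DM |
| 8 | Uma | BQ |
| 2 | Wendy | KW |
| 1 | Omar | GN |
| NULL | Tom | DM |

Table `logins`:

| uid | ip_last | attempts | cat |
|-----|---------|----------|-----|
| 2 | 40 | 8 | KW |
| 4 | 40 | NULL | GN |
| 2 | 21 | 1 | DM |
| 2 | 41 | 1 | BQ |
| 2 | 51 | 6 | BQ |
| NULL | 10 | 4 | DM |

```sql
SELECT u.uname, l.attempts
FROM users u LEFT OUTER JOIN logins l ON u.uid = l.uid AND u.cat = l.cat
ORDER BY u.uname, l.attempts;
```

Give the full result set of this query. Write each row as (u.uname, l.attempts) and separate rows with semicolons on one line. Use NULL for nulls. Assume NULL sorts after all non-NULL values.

(Grace, NULL); (Ivan, NULL); (Mona, NULL); (Omar, NULL); (Tom, 1); (Tom, 6); (Tom, NULL); (Uma, NULL); (Wendy, 8)

LEFT JOIN keeps every row from `users`; unmatched rows get NULL for `logins`'s columns.
Matching on u.uid = l.uid AND u.cat = l.cat. A NULL in a compared column never satisfies the condition.
- uid=8, cat=KW: no l row matches, row kept with l columns NULL.
- uid=8, cat=BQ: no l row matches, row kept with l columns NULL.
- uid=2, cat=BQ: 2 matching l row(s), so 2 row(s) emitted.
- uid=7, cat=DM: no l row matches, row kept with l columns NULL.
- uid=8, cat=BQ: no l row matches, row kept with l columns NULL.
- uid=2, cat=KW: 1 matching l row(s), so 1 row(s) emitted.
- uid=1, cat=GN: no l row matches, row kept with l columns NULL.
- uid=NULL, cat=DM: no l row matches, row kept with l columns NULL.
After projecting and ordering:
u.uname | l.attempts
Grace | NULL
Ivan | NULL
Mona | NULL
Omar | NULL
Tom | 1
Tom | 6
Tom | NULL
Uma | NULL
Wendy | 8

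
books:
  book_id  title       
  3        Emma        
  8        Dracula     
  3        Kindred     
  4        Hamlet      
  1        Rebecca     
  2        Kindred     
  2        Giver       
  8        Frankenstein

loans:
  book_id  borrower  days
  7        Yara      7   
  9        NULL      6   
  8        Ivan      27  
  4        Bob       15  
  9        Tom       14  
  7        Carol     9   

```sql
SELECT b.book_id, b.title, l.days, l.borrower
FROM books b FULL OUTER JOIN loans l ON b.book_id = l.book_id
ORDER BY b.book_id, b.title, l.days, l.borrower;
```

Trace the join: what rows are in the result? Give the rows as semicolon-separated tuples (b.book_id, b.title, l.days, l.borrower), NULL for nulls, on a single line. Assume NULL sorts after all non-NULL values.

(1, Rebecca, NULL, NULL); (2, Giver, NULL, NULL); (2, Kindred, NULL, NULL); (3, Emma, NULL, NULL); (3, Kindred, NULL, NULL); (4, Hamlet, 15, Bob); (8, Dracula, 27, Ivan); (8, Frankenstein, 27, Ivan); (NULL, NULL, 6, NULL); (NULL, NULL, 7, Yara); (NULL, NULL, 9, Carol); (NULL, NULL, 14, Tom)

FULL OUTER JOIN keeps every row from both sides; unmatched rows get NULL for the other side's columns.
Matching on b.book_id = l.book_id.
- b (book_id=3) has no partner → padded with NULL.
- b (book_id=8) pairs with 1 row(s) of l.
- b (book_id=3) has no partner → padded with NULL.
- b (book_id=4) pairs with 1 row(s) of l.
- b (book_id=1) has no partner → padded with NULL.
- b (book_id=2) has no partner → padded with NULL.
- b (book_id=2) has no partner → padded with NULL.
- b (book_id=8) pairs with 1 row(s) of l.
- plus 4 unmatched l row(s), each kept with NULL b columns.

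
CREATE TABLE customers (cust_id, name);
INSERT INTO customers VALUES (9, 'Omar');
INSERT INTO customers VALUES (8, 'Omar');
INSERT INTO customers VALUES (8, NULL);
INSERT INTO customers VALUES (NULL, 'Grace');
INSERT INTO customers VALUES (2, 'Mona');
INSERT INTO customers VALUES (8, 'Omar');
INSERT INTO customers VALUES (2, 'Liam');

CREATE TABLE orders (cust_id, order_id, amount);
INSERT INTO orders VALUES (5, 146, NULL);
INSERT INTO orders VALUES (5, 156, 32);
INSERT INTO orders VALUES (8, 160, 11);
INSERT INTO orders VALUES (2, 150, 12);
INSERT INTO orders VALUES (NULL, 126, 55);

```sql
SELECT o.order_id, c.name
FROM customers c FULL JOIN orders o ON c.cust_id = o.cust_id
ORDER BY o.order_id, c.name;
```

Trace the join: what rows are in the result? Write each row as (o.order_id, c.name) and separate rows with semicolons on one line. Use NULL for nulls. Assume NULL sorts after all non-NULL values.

(126, NULL); (146, NULL); (150, Liam); (150, Mona); (156, NULL); (160, Omar); (160, Omar); (160, NULL); (NULL, Grace); (NULL, Omar)

FULL OUTER JOIN keeps every row from both sides; unmatched rows get NULL for the other side's columns.
Matching on c.cust_id = o.cust_id. A NULL in a compared column never satisfies the condition.
Matched pairs: 5; unmatched c rows kept: 2; unmatched o rows kept: 3.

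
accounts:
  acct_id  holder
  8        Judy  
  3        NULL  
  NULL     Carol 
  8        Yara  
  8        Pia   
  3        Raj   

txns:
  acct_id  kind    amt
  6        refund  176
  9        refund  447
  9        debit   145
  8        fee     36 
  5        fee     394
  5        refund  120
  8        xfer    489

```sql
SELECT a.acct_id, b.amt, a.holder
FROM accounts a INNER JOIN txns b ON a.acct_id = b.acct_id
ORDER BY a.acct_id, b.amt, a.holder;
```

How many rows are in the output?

6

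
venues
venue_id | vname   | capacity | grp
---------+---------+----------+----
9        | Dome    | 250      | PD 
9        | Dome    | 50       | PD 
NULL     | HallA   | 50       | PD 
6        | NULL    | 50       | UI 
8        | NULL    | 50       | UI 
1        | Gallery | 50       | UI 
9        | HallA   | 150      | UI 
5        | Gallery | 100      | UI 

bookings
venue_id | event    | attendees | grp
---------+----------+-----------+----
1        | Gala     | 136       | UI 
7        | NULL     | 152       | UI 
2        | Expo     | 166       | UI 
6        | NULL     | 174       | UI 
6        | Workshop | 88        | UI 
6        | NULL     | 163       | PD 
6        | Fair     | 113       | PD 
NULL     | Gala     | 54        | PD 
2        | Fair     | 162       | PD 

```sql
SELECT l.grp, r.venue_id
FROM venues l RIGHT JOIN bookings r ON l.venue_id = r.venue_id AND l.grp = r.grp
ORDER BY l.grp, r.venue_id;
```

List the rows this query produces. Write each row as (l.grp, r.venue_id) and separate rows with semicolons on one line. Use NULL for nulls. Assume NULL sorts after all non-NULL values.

(UI, 1); (UI, 6); (UI, 6); (NULL, 2); (NULL, 2); (NULL, 6); (NULL, 6); (NULL, 7); (NULL, NULL)

RIGHT JOIN keeps every row from `bookings`; unmatched rows get NULL for `venues`'s columns.
Matching on l.venue_id = r.venue_id AND l.grp = r.grp. A NULL in a compared column never satisfies the condition.
- venue_id=9, grp=PD: no matching r row.
- venue_id=9, grp=PD: no matching r row.
- venue_id=NULL, grp=PD: no matching r row.
- venue_id=6, grp=UI: 2 matching r row(s), so 2 row(s) emitted.
- venue_id=8, grp=UI: no matching r row.
- venue_id=1, grp=UI: 1 matching r row(s), so 1 row(s) emitted.
- venue_id=9, grp=UI: no matching r row.
- venue_id=5, grp=UI: no matching r row.
- plus 6 unmatched r row(s), each kept with NULL l columns.
After projecting and ordering:
l.grp | r.venue_id
UI | 1
UI | 6
UI | 6
NULL | 2
NULL | 2
NULL | 6
NULL | 6
NULL | 7
NULL | NULL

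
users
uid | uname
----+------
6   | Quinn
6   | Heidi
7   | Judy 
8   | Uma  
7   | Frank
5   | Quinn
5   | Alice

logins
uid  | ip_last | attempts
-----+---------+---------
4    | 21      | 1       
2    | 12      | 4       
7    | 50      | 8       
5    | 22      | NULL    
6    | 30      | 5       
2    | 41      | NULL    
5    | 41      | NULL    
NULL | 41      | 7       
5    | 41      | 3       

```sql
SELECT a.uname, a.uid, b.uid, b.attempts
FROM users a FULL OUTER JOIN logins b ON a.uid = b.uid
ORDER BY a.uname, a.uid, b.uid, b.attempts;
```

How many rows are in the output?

15

FULL OUTER JOIN keeps every row from both sides; unmatched rows get NULL for the other side's columns.
Matching on a.uid = b.uid. A NULL in a compared column never satisfies the condition.
- uid=6: 1 matching b row(s), so 1 row(s) emitted.
- uid=6: 1 matching b row(s), so 1 row(s) emitted.
- uid=7: 1 matching b row(s), so 1 row(s) emitted.
- uid=8: no b row matches, row kept with b columns NULL.
- uid=7: 1 matching b row(s), so 1 row(s) emitted.
- uid=5: 3 matching b row(s), so 3 row(s) emitted.
- uid=5: 3 matching b row(s), so 3 row(s) emitted.
- 4 row(s) from b found no a partner → padded with NULL.
Total: 10 matched + 5 padded = 15 rows.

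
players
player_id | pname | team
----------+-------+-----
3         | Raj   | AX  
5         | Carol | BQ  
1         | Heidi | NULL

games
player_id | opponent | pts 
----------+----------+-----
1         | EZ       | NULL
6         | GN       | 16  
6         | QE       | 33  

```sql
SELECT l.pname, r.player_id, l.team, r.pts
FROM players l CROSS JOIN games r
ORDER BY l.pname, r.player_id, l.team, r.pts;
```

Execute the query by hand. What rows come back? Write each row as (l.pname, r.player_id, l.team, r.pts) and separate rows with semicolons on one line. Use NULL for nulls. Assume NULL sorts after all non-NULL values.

CROSS JOIN pairs every row of `players` with every row of `games`: 3 × 3 = 9 rows.

(Carol, 1, BQ, NULL); (Carol, 6, BQ, 16); (Carol, 6, BQ, 33); (Heidi, 1, NULL, NULL); (Heidi, 6, NULL, 16); (Heidi, 6, NULL, 33); (Raj, 1, AX, NULL); (Raj, 6, AX, 16); (Raj, 6, AX, 33)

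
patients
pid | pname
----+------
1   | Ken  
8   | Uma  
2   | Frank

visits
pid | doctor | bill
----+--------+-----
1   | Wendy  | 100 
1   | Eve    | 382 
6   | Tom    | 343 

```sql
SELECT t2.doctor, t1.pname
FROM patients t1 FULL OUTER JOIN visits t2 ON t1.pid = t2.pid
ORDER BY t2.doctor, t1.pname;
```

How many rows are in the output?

5

FULL OUTER JOIN keeps every row from both sides; unmatched rows get NULL for the other side's columns.
Matching on t1.pid = t2.pid.
- pid=1: 2 matching t2 row(s), so 2 row(s) emitted.
- pid=8: no t2 row matches, row kept with t2 columns NULL.
- pid=2: no t2 row matches, row kept with t2 columns NULL.
- plus 1 unmatched t2 row(s), each kept with NULL t1 columns.
Total: 2 matched + 3 padded = 5 rows.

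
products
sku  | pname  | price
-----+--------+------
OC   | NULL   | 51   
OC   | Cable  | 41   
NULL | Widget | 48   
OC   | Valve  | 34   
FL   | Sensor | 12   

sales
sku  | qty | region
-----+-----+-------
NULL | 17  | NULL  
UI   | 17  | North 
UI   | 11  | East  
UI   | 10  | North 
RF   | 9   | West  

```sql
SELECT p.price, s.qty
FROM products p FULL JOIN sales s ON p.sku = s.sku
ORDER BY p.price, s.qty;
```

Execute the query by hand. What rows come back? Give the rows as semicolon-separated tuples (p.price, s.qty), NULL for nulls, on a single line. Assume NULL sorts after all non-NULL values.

(12, NULL); (34, NULL); (41, NULL); (48, NULL); (51, NULL); (NULL, 9); (NULL, 10); (NULL, 11); (NULL, 17); (NULL, 17)

FULL OUTER JOIN keeps every row from both sides; unmatched rows get NULL for the other side's columns.
Matching on p.sku = s.sku. A NULL in a compared column never satisfies the condition.
- p (sku=OC) has no partner → padded with NULL.
- p (sku=OC) has no partner → padded with NULL.
- p (sku=NULL) has no partner → padded with NULL.
- p (sku=OC) has no partner → padded with NULL.
- p (sku=FL) has no partner → padded with NULL.
- 5 row(s) from s found no p partner → padded with NULL.
After projecting and ordering:
p.price | s.qty
12 | NULL
34 | NULL
41 | NULL
48 | NULL
51 | NULL
NULL | 9
NULL | 10
NULL | 11
NULL | 17
NULL | 17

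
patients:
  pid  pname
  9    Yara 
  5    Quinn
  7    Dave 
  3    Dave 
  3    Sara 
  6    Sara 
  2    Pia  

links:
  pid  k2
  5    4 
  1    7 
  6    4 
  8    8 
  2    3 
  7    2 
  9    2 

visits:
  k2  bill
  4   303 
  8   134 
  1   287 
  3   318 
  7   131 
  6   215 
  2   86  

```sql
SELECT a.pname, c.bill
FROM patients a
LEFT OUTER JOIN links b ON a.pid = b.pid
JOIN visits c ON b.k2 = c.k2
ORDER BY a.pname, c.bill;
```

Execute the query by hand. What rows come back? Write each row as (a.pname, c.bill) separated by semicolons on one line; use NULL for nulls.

Evaluate left to right. First `patients a LEFT JOIN links b` on pid: 7 row(s).
Then INNER JOIN `visits c` on k2: keep only rows whose b.k2 appears in c.

(Dave, 86); (Pia, 318); (Quinn, 303); (Sara, 303); (Yara, 86)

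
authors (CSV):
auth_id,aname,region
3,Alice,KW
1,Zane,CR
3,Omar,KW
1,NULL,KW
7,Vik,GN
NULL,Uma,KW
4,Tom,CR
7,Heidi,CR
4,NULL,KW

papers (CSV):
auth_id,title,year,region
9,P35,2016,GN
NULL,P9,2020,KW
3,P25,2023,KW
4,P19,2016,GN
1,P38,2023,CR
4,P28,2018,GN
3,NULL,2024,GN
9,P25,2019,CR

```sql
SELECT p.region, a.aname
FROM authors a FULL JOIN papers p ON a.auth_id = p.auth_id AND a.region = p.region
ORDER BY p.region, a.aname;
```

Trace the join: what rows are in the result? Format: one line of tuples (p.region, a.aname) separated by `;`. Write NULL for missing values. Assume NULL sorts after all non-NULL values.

(CR, Zane); (CR, NULL); (GN, NULL); (GN, NULL); (GN, NULL); (GN, NULL); (KW, Alice); (KW, Omar); (KW, NULL); (NULL, Heidi); (NULL, Tom); (NULL, Uma); (NULL, Vik); (NULL, NULL); (NULL, NULL)

FULL OUTER JOIN keeps every row from both sides; unmatched rows get NULL for the other side's columns.
Matching on a.auth_id = p.auth_id AND a.region = p.region. A NULL in a compared column never satisfies the condition.
Matched pairs: 3; unmatched a rows kept: 6; unmatched p rows kept: 6.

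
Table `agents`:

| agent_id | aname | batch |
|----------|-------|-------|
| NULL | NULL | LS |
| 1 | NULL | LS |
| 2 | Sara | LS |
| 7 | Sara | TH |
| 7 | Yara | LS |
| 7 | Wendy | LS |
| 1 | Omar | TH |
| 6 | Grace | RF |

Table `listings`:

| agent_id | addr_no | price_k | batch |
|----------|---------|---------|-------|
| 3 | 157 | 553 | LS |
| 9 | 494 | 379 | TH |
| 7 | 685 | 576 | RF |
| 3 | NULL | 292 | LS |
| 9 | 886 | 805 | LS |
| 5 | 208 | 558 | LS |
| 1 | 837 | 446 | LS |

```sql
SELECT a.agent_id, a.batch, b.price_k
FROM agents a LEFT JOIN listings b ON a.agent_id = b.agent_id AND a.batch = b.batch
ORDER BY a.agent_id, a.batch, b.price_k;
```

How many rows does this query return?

8

LEFT JOIN keeps every row from `agents`; unmatched rows get NULL for `listings`'s columns.
Matching on a.agent_id = b.agent_id AND a.batch = b.batch. A NULL in a compared column never satisfies the condition.
- a row (agent_id=NULL, batch=LS): no match → kept, b columns NULL.
- a row (agent_id=1, batch=LS): matches 1 b row(s) → 1 output row(s).
- a row (agent_id=2, batch=LS): no match → kept, b columns NULL.
- a row (agent_id=7, batch=TH): no match → kept, b columns NULL.
- a row (agent_id=7, batch=LS): no match → kept, b columns NULL.
- a row (agent_id=7, batch=LS): no match → kept, b columns NULL.
- a row (agent_id=1, batch=TH): no match → kept, b columns NULL.
- a row (agent_id=6, batch=RF): no match → kept, b columns NULL.
Total: 1 matched + 7 padded = 8 rows.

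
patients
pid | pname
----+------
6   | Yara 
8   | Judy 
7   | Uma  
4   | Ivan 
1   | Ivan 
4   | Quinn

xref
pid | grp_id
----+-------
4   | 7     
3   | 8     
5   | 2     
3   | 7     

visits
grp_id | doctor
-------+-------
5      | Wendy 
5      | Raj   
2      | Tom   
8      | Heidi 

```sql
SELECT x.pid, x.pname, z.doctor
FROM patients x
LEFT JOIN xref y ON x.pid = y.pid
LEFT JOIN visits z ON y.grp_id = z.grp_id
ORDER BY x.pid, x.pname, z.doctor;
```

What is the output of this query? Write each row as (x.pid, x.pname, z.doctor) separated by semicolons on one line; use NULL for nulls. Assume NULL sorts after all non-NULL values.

Evaluate left to right. First `patients x LEFT JOIN xref y` on pid: 6 row(s).
Then LEFT JOIN `visits z` on grp_id: each of those 6 rows is kept; rows whose y.grp_id has no match in z get NULL for z's columns.

(1, Ivan, NULL); (4, Ivan, NULL); (4, Quinn, NULL); (6, Yara, NULL); (7, Uma, NULL); (8, Judy, NULL)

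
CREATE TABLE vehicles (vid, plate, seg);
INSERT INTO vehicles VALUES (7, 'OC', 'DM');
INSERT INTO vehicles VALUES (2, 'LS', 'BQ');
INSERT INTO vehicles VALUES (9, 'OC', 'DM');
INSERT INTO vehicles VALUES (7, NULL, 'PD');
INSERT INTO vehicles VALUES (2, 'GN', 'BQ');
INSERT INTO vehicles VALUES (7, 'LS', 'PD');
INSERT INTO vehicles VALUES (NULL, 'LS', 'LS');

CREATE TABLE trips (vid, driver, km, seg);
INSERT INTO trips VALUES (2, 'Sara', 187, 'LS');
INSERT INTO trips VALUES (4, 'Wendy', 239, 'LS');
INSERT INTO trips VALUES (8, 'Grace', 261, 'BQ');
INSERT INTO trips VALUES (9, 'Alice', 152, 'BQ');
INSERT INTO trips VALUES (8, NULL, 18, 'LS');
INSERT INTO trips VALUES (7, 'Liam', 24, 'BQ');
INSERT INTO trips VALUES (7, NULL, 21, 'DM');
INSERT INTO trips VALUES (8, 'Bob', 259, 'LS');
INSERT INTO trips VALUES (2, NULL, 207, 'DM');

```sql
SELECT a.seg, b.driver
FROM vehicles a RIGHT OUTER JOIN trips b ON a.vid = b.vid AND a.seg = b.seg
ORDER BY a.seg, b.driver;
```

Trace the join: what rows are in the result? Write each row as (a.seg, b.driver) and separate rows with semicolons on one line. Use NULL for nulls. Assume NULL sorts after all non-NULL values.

(DM, NULL); (NULL, Alice); (NULL, Bob); (NULL, Grace); (NULL, Liam); (NULL, Sara); (NULL, Wendy); (NULL, NULL); (NULL, NULL)

RIGHT JOIN keeps every row from `trips`; unmatched rows get NULL for `vehicles`'s columns.
Matching on a.vid = b.vid AND a.seg = b.seg. A NULL in a compared column never satisfies the condition.
- a (vid=7, seg=DM) pairs with 1 row(s) of b.
- a (vid=2, seg=BQ) has no partner in b.
- a (vid=9, seg=DM) has no partner in b.
- a (vid=7, seg=PD) has no partner in b.
- a (vid=2, seg=BQ) has no partner in b.
- a (vid=7, seg=PD) has no partner in b.
- a (vid=NULL, seg=LS) has no partner in b.
- 8 row(s) from b found no a partner → padded with NULL.
After projecting and ordering:
a.seg | b.driver
DM | NULL
NULL | Alice
NULL | Bob
NULL | Grace
NULL | Liam
NULL | Sara
NULL | Wendy
NULL | NULL
NULL | NULL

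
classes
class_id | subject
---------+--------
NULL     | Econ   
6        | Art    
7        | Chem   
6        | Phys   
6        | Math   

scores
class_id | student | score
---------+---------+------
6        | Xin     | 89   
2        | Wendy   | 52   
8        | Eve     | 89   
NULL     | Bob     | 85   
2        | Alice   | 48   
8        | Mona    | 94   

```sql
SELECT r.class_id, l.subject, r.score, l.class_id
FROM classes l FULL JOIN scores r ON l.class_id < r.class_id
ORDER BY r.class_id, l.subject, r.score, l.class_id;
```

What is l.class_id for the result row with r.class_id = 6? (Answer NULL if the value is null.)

FULL OUTER JOIN keeps every row from both sides; unmatched rows get NULL for the other side's columns.
Matching on l.class_id < r.class_id. A NULL in a compared column never satisfies the condition.
Matched pairs: 8; unmatched l rows kept: 1; unmatched r rows kept: 4.

NULL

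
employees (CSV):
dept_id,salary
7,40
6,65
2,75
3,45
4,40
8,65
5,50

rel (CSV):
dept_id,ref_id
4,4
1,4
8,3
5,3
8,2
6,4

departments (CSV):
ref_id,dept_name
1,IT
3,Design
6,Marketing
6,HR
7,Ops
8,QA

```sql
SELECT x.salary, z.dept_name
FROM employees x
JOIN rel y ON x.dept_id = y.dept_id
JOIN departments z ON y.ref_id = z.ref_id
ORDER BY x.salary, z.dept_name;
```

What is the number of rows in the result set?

2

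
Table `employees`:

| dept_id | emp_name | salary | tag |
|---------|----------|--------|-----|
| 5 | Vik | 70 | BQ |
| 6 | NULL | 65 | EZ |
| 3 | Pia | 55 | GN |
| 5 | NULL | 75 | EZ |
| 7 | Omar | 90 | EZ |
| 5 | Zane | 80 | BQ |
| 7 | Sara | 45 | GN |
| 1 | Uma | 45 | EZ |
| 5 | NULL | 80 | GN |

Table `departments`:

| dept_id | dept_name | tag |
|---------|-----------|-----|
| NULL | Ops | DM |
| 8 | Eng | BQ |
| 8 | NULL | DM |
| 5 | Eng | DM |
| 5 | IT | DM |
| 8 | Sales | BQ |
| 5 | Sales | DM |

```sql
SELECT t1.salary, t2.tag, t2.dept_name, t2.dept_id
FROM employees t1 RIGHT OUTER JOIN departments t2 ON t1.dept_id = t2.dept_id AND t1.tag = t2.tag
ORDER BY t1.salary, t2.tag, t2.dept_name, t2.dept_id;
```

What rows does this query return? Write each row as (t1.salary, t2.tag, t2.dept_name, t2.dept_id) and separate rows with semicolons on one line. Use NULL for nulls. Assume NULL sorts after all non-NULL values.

RIGHT JOIN keeps every row from `departments`; unmatched rows get NULL for `employees`'s columns.
Matching on t1.dept_id = t2.dept_id AND t1.tag = t2.tag. A NULL in a compared column never satisfies the condition.
- t1[0] dept_id=5, tag=BQ → no match.
- t1[1] dept_id=6, tag=EZ → no match.
- t1[2] dept_id=3, tag=GN → no match.
- t1[3] dept_id=5, tag=EZ → no match.
- t1[4] dept_id=7, tag=EZ → no match.
- t1[5] dept_id=5, tag=BQ → no match.
- t1[6] dept_id=7, tag=GN → no match.
- t1[7] dept_id=1, tag=EZ → no match.
- t1[8] dept_id=5, tag=GN → no match.
- 7 row(s) from t2 found no t1 partner → padded with NULL.
After projecting and ordering:
t1.salary | t2.tag | t2.dept_name | t2.dept_id
NULL | BQ | Eng | 8
NULL | BQ | Sales | 8
NULL | DM | Eng | 5
NULL | DM | IT | 5
NULL | DM | Ops | NULL
NULL | DM | Sales | 5
NULL | DM | NULL | 8

(NULL, BQ, Eng, 8); (NULL, BQ, Sales, 8); (NULL, DM, Eng, 5); (NULL, DM, IT, 5); (NULL, DM, Ops, NULL); (NULL, DM, Sales, 5); (NULL, DM, NULL, 8)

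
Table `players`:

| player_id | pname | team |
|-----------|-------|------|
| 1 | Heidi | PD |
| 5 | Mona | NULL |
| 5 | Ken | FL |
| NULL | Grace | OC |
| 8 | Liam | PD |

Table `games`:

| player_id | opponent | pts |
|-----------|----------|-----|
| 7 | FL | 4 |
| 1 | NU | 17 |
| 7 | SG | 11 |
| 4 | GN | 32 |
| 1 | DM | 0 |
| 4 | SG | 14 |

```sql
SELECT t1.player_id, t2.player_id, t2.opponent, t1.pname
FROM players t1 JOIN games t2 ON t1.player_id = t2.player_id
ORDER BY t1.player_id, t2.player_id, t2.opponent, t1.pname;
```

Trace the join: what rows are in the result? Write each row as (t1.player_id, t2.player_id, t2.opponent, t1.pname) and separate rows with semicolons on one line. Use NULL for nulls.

INNER JOIN keeps only pairs where the ON condition holds.
Matching on t1.player_id = t2.player_id. A NULL in a compared column never satisfies the condition.
Matched pairs: 2.

(1, 1, DM, Heidi); (1, 1, NU, Heidi)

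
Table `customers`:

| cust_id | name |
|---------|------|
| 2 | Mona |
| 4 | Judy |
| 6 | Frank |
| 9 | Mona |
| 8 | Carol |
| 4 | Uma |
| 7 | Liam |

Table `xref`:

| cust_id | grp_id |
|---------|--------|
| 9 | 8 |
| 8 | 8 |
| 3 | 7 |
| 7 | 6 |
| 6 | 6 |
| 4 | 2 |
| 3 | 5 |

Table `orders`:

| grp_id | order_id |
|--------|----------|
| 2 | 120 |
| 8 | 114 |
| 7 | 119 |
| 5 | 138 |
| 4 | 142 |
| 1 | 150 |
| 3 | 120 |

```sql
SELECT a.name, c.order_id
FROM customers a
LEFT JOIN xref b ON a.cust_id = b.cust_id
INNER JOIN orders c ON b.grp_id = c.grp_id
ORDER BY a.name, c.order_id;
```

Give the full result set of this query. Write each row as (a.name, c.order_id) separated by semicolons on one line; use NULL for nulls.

(Carol, 114); (Judy, 120); (Mona, 114); (Uma, 120)

Evaluate left to right. First `customers a LEFT JOIN xref b` on cust_id: 7 row(s).
Then INNER JOIN `orders c` on grp_id: keep only rows whose b.grp_id appears in c.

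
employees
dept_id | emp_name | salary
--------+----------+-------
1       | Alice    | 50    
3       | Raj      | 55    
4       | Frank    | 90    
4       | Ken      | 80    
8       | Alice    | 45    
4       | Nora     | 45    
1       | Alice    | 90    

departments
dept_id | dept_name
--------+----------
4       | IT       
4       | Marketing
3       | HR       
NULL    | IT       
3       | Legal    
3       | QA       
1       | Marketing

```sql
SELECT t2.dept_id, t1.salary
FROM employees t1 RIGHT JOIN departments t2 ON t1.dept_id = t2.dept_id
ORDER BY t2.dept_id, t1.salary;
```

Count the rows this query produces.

RIGHT JOIN keeps every row from `departments`; unmatched rows get NULL for `employees`'s columns.
Matching on t1.dept_id = t2.dept_id. A NULL in a compared column never satisfies the condition.
- t1 row (dept_id=1): matches 1 t2 row(s) → 1 output row(s).
- t1 row (dept_id=3): matches 3 t2 row(s) → 3 output row(s).
- t1 row (dept_id=4): matches 2 t2 row(s) → 2 output row(s).
- t1 row (dept_id=4): matches 2 t2 row(s) → 2 output row(s).
- t1 row (dept_id=8): no match.
- t1 row (dept_id=4): matches 2 t2 row(s) → 2 output row(s).
- t1 row (dept_id=1): matches 1 t2 row(s) → 1 output row(s).
- plus 1 unmatched t2 row(s), each kept with NULL t1 columns.
Total: 11 matched + 1 padded = 12 rows.

12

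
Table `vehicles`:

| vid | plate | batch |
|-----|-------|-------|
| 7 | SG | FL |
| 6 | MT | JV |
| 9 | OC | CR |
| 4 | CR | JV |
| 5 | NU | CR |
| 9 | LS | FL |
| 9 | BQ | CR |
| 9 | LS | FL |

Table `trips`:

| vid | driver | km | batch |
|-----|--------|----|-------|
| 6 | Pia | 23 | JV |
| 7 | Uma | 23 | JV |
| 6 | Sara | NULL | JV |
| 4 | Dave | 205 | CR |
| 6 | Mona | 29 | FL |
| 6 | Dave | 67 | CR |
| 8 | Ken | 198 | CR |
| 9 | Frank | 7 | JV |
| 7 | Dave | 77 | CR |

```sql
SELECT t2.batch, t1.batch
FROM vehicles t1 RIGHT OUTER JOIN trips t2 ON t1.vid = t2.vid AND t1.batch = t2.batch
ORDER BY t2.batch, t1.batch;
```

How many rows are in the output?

9

RIGHT JOIN keeps every row from `trips`; unmatched rows get NULL for `vehicles`'s columns.
Matching on t1.vid = t2.vid AND t1.batch = t2.batch.
- t1 row (vid=7, batch=FL): no match.
- t1 row (vid=6, batch=JV): matches 2 t2 row(s) → 2 output row(s).
- t1 row (vid=9, batch=CR): no match.
- t1 row (vid=4, batch=JV): no match.
- t1 row (vid=5, batch=CR): no match.
- t1 row (vid=9, batch=FL): no match.
- t1 row (vid=9, batch=CR): no match.
- t1 row (vid=9, batch=FL): no match.
- plus 7 unmatched t2 row(s), each kept with NULL t1 columns.
Total: 2 matched + 7 padded = 9 rows.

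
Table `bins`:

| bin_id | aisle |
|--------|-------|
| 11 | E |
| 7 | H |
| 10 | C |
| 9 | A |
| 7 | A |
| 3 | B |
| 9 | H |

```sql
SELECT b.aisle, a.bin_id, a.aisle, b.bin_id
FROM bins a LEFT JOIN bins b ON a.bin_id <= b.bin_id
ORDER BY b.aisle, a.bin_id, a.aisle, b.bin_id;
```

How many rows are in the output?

30

LEFT JOIN keeps every row from `bins a`; unmatched rows get NULL for `bins b`'s columns.
Matching on a.bin_id <= b.bin_id.
- a (bin_id=11) pairs with 1 row(s) of b.
- a (bin_id=7) pairs with 6 row(s) of b.
- a (bin_id=10) pairs with 2 row(s) of b.
- a (bin_id=9) pairs with 4 row(s) of b.
- a (bin_id=7) pairs with 6 row(s) of b.
- a (bin_id=3) pairs with 7 row(s) of b.
- a (bin_id=9) pairs with 4 row(s) of b.
Total: 30 rows.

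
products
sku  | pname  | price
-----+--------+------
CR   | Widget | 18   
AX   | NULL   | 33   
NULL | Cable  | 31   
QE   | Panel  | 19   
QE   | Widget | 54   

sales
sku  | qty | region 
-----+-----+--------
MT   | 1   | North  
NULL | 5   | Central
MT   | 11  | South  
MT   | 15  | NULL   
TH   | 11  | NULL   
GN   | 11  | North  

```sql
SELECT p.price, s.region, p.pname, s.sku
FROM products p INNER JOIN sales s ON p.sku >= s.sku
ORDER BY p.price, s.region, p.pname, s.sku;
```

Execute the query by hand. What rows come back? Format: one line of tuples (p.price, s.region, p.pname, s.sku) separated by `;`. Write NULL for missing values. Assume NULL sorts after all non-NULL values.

(19, North, Panel, GN); (19, North, Panel, MT); (19, South, Panel, MT); (19, NULL, Panel, MT); (54, North, Widget, GN); (54, North, Widget, MT); (54, South, Widget, MT); (54, NULL, Widget, MT)

INNER JOIN keeps only pairs where the ON condition holds.
Matching on p.sku >= s.sku. A NULL in a compared column never satisfies the condition.
- p (sku=CR) has no partner → excluded.
- p (sku=AX) has no partner → excluded.
- p (sku=NULL) has no partner → excluded.
- p (sku=QE) pairs with 4 row(s) of s.
- p (sku=QE) pairs with 4 row(s) of s.
After projecting and ordering:
p.price | s.region | p.pname | s.sku
19 | North | Panel | GN
19 | North | Panel | MT
19 | South | Panel | MT
19 | NULL | Panel | MT
54 | North | Widget | GN
54 | North | Widget | MT
54 | South | Widget | MT
54 | NULL | Widget | MT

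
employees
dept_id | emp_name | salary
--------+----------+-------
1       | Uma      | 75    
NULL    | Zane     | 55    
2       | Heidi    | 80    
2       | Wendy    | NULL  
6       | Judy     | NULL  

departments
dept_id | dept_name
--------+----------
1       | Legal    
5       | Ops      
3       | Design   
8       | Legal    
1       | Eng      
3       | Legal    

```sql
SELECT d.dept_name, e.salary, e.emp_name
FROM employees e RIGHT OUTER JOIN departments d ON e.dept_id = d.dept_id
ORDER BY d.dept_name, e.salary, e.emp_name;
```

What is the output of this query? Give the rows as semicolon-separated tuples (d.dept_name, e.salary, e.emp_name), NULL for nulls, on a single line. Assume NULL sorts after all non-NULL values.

RIGHT JOIN keeps every row from `departments`; unmatched rows get NULL for `employees`'s columns.
Matching on e.dept_id = d.dept_id. A NULL in a compared column never satisfies the condition.
- e[0] dept_id=1 → 2 match(es) in d → 2 row(s).
- e[1] dept_id=NULL → no match.
- e[2] dept_id=2 → no match.
- e[3] dept_id=2 → no match.
- e[4] dept_id=6 → no match.
- plus 4 unmatched d row(s), each kept with NULL e columns.
After projecting and ordering:
d.dept_name | e.salary | e.emp_name
Design | NULL | NULL
Eng | 75 | Uma
Legal | 75 | Uma
Legal | NULL | NULL
Legal | NULL | NULL
Ops | NULL | NULL

(Design, NULL, NULL); (Eng, 75, Uma); (Legal, 75, Uma); (Legal, NULL, NULL); (Legal, NULL, NULL); (Ops, NULL, NULL)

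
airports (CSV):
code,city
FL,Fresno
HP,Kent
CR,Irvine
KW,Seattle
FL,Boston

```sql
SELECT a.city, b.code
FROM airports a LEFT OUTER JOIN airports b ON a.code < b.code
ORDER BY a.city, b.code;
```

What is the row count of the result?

LEFT JOIN keeps every row from `airports a`; unmatched rows get NULL for `airports b`'s columns.
Matching on a.code < b.code.
Matched pairs: 9; unmatched a rows kept: 1.
Total: 9 matched + 1 padded = 10 rows.

10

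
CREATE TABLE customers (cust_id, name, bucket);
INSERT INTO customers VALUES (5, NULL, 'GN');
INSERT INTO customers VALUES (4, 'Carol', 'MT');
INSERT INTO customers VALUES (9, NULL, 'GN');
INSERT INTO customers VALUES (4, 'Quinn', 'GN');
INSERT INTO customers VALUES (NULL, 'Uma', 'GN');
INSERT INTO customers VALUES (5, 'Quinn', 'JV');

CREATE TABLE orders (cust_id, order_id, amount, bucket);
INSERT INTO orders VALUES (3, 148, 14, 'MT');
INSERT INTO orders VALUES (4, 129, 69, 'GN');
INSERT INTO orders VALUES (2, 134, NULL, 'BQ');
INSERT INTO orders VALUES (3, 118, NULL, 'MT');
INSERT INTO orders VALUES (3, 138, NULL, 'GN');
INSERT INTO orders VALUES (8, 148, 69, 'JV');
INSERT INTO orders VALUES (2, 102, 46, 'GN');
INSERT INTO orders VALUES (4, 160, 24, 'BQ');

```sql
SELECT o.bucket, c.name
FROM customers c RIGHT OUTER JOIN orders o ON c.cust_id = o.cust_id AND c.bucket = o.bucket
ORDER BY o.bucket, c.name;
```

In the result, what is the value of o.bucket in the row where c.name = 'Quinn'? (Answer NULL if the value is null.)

RIGHT JOIN keeps every row from `orders`; unmatched rows get NULL for `customers`'s columns.
Matching on c.cust_id = o.cust_id AND c.bucket = o.bucket. A NULL in a compared column never satisfies the condition.
Matched pairs: 1; unmatched o rows kept: 7.

GN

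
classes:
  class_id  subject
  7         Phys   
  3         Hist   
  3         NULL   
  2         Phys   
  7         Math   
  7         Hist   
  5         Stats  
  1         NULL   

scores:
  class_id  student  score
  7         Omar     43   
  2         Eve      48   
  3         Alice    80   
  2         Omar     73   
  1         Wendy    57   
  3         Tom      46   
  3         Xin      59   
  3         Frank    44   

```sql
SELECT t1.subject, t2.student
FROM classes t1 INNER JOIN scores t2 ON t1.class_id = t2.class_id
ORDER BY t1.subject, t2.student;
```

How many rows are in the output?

14

INNER JOIN keeps only pairs where the ON condition holds.
Matching on t1.class_id = t2.class_id.
- t1 (class_id=7) pairs with 1 row(s) of t2.
- t1 (class_id=3) pairs with 4 row(s) of t2.
- t1 (class_id=3) pairs with 4 row(s) of t2.
- t1 (class_id=2) pairs with 2 row(s) of t2.
- t1 (class_id=7) pairs with 1 row(s) of t2.
- t1 (class_id=7) pairs with 1 row(s) of t2.
- t1 (class_id=5) has no partner → excluded.
- t1 (class_id=1) pairs with 1 row(s) of t2.
Total: 14 rows.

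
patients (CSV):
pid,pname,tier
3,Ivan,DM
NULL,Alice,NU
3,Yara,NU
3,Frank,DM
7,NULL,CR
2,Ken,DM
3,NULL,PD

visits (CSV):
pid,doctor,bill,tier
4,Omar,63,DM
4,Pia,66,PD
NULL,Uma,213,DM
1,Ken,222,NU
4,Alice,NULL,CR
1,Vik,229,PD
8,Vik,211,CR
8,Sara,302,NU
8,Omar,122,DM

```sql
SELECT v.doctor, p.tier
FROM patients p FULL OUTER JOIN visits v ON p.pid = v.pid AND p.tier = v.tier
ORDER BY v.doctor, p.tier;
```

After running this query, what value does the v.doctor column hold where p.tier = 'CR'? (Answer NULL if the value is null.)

NULL

FULL OUTER JOIN keeps every row from both sides; unmatched rows get NULL for the other side's columns.
Matching on p.pid = v.pid AND p.tier = v.tier. A NULL in a compared column never satisfies the condition.
Matched pairs: 0; unmatched p rows kept: 7; unmatched v rows kept: 9.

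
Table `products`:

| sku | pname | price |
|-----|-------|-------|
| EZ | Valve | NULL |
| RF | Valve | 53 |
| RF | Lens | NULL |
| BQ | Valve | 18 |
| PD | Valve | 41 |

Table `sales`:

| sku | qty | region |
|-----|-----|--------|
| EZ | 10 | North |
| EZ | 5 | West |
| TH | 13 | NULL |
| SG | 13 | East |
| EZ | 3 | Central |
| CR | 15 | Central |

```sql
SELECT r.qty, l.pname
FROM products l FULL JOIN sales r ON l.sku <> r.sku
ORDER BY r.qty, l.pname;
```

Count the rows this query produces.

27

FULL OUTER JOIN keeps every row from both sides; unmatched rows get NULL for the other side's columns.
Matching on l.sku <> r.sku.
- l row (sku=EZ): matches 3 r row(s) → 3 output row(s).
- l row (sku=RF): matches 6 r row(s) → 6 output row(s).
- l row (sku=RF): matches 6 r row(s) → 6 output row(s).
- l row (sku=BQ): matches 6 r row(s) → 6 output row(s).
- l row (sku=PD): matches 6 r row(s) → 6 output row(s).
Total: 27 rows.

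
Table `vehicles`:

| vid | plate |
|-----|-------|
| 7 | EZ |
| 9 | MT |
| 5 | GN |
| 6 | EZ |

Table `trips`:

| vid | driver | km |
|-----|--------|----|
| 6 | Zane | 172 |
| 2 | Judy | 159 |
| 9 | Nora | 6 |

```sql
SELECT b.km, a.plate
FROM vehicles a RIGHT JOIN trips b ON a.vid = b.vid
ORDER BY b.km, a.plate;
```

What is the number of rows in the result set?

RIGHT JOIN keeps every row from `trips`; unmatched rows get NULL for `vehicles`'s columns.
Matching on a.vid = b.vid.
- a (vid=7) has no partner in b.
- a (vid=9) pairs with 1 row(s) of b.
- a (vid=5) has no partner in b.
- a (vid=6) pairs with 1 row(s) of b.
- 1 row(s) from b found no a partner → padded with NULL.
Total: 2 matched + 1 padded = 3 rows.

3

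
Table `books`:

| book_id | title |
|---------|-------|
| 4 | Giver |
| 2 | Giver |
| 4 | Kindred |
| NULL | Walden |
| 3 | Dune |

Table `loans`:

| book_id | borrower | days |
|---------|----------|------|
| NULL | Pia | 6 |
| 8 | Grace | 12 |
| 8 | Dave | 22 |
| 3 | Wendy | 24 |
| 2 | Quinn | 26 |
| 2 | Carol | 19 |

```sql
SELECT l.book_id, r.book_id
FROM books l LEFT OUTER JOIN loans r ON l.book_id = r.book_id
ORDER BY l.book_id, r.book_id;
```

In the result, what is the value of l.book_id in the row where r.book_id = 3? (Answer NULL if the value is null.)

3

LEFT JOIN keeps every row from `books`; unmatched rows get NULL for `loans`'s columns.
Matching on l.book_id = r.book_id. A NULL in a compared column never satisfies the condition.
- l row (book_id=4): no match → kept, r columns NULL.
- l row (book_id=2): matches 2 r row(s) → 2 output row(s).
- l row (book_id=4): no match → kept, r columns NULL.
- l row (book_id=NULL): no match → kept, r columns NULL.
- l row (book_id=3): matches 1 r row(s) → 1 output row(s).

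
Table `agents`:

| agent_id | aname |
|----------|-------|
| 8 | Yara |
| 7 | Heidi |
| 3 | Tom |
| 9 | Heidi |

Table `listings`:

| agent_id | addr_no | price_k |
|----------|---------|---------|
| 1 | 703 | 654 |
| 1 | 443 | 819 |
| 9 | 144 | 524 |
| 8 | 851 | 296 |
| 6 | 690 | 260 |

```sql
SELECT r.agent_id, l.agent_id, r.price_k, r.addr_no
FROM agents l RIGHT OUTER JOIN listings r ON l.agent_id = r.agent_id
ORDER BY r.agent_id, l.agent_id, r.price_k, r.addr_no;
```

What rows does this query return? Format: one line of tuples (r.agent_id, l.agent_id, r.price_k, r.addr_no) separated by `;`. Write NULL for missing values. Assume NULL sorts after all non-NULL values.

RIGHT JOIN keeps every row from `listings`; unmatched rows get NULL for `agents`'s columns.
Matching on l.agent_id = r.agent_id.
- l[0] agent_id=8 → 1 match(es) in r → 1 row(s).
- l[1] agent_id=7 → no match.
- l[2] agent_id=3 → no match.
- l[3] agent_id=9 → 1 match(es) in r → 1 row(s).
- 3 r row(s) had no l match → kept, l columns NULL.
After projecting and ordering:
r.agent_id | l.agent_id | r.price_k | r.addr_no
1 | NULL | 654 | 703
1 | NULL | 819 | 443
6 | NULL | 260 | 690
8 | 8 | 296 | 851
9 | 9 | 524 | 144

(1, NULL, 654, 703); (1, NULL, 819, 443); (6, NULL, 260, 690); (8, 8, 296, 851); (9, 9, 524, 144)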